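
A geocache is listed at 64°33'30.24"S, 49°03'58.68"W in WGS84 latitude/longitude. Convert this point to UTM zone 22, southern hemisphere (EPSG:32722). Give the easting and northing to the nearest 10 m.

E 592680 m, N 2839350 m

Zone 22 central meridian λ₀ = 6×22 − 183 = -51°; Δλ = +1.9337°.
Transverse Mercator on WGS84 with k₀ = 0.9996 gives E = 592678.342 m, N = 2839346.947 m.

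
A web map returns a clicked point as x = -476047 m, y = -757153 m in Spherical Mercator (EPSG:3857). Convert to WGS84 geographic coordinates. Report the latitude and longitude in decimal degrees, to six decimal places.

R = 6378137 m. λ = x/R = -4.27640296°.
φ = 2·arctan(exp(y/R)) − 90° = 2·arctan(0.88806) − 90° = -6.78570218°.

lat -6.785702°, lon -4.276403°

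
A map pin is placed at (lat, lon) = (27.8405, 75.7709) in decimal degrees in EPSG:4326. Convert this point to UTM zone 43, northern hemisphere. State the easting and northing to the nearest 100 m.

E 575900 m, N 3079800 m

Zone 43 central meridian λ₀ = 6×43 − 183 = 75°; Δλ = +0.7709°.
Transverse Mercator on WGS84 with k₀ = 0.9996 gives E = 575909.446 m, N = 3079772.442 m.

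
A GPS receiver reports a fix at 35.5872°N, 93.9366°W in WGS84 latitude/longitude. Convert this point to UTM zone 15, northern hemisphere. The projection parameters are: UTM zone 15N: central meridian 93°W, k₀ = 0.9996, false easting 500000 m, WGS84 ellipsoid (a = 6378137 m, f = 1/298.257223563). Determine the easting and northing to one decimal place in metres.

E 415147.5 m, N 3938568.1 m

Zone 15 central meridian λ₀ = 6×15 − 183 = -93°; Δλ = -0.9366°.
Transverse Mercator on WGS84 with k₀ = 0.9996 gives E = 415147.513 m, N = 3938568.091 m.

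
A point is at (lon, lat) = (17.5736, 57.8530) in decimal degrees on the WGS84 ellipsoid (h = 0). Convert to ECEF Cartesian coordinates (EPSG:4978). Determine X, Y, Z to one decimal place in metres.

WGS84: a = 6378137 m, e² = 0.006694380; N(φ) = a/√(1−e²sin²φ) = 6393496.790 m.
X = (N+h)·cosφ·cosλ = 3243168.029 m; Y = (N+h)·cosφ·sinλ = 1027149.022 m; Z = (N(1−e²)+h)·sinφ = 5377043.912 m.

X 3243168.0 m, Y 1027149.0 m, Z 5377043.9 m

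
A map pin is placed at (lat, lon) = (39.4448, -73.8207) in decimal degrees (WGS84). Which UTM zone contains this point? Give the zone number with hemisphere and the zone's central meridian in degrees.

Zone 18N, central meridian -75°

UTM zone = ⌊(λ + 180)/6⌋ + 1; -73.8207° ∈ [-78°, -72°) → zone 18.
Hemisphere: N (φ ≥ 0).
Central meridian λ₀ = 6×18 − 183 = -75°.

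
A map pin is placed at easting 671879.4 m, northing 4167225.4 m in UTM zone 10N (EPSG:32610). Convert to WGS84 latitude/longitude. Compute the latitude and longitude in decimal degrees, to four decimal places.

Zone 10N: λ₀ = -123°, k₀ = 0.9996, false easting 500000 m.
Meridian distance M = (N − FN)/k₀ = 4168893.0 m.
Inverse transverse Mercator on WGS84 gives φ = 37.63609981°, λ = -121.05199960°.

lat 37.6361°, lon -121.0520°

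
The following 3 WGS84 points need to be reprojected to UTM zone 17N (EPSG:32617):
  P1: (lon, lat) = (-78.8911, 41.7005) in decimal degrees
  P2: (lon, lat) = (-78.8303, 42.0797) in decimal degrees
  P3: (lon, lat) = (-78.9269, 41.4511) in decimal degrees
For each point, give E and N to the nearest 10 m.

P1: E 675480 m, N 4618670 m; P2: E 679470 m, N 4660900 m; P3: E 673160 m, N 4590910 m

UTM zone 17N: λ₀ = -81°, k₀ = 0.9996.
P1 (41.7005°, -78.8911°) → (675475.295, 4618672.773) m.
P2 (42.0797°, -78.8303°) → (679469.438, 4660903.153) m.
P3 (41.4511°, -78.9269°) → (673161.505, 4590909.680) m.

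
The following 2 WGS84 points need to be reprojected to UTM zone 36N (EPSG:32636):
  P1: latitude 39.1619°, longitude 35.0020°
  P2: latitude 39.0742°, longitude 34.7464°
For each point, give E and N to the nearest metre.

UTM zone 36N: λ₀ = 33°, k₀ = 0.9996.
P1 (39.1619°, 35.0020°) → (672968.133, 4336651.842) m.
P2 (39.0742°, 34.7464°) → (651070.624, 4326462.170) m.

P1: E 672968 m, N 4336652 m; P2: E 651071 m, N 4326462 m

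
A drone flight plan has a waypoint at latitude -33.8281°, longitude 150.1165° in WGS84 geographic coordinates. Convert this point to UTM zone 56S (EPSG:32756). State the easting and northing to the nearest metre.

E 233137 m, N 6253163 m

Zone 56 central meridian λ₀ = 6×56 − 183 = 153°; Δλ = -2.8835°.
Transverse Mercator on WGS84 with k₀ = 0.9996 gives E = 233136.677 m, N = 6253163.441 m.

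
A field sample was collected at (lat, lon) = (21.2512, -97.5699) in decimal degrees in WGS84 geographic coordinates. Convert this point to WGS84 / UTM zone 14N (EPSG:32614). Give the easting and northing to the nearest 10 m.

Zone 14 central meridian λ₀ = 6×14 − 183 = -99°; Δλ = +1.4301°.
Transverse Mercator on WGS84 with k₀ = 0.9996 gives E = 648389.935 m, N = 2350620.375 m.

E 648390 m, N 2350620 m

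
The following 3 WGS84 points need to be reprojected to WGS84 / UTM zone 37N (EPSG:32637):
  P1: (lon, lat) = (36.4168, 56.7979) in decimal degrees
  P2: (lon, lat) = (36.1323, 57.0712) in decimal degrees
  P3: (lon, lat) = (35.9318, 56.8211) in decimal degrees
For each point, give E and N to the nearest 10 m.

UTM zone 37N: λ₀ = 39°, k₀ = 0.9996.
P1 (56.7979°, 36.4168°) → (342247.810, 6297865.860) m.
P2 (57.0712°, 36.1323°) → (326155.814, 6328964.429) m.
P3 (56.8211°, 35.9318°) → (312755.793, 6301669.616) m.

P1: E 342250 m, N 6297870 m; P2: E 326160 m, N 6328960 m; P3: E 312760 m, N 6301670 m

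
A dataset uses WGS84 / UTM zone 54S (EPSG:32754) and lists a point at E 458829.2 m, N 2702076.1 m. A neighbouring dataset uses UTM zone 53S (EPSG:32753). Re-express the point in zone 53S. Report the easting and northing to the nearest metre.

E 733073 m, N 2692901 m

UTM 54S → geographic: φ = -65.80010005°, λ = 140.09990098°.
UTM 53S (λ₀ = 135°) forward: E = 733072.712 m, N = 2692901.373 m.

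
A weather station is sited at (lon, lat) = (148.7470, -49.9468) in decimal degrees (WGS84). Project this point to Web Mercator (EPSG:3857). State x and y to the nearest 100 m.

Web Mercator is spherical with R = a = 6378137 m.
x = R·λ = 6378137 × 2.596124902 = 16558440.297 m.
y = R·ln tan(π/4 + φ/2) = 6378137 × -1.009239474 = -6437067.631 m.

x 16558400 m, y -6437100 m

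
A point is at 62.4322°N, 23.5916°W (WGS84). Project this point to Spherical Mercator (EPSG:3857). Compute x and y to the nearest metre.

Web Mercator is spherical with R = a = 6378137 m.
x = R·λ = 6378137 × -0.411751096 = -2626204.899 m.
y = R·ln tan(π/4 + φ/2) = 6378137 × 1.405168856 = 8962359.475 m.

x -2626205 m, y 8962359 m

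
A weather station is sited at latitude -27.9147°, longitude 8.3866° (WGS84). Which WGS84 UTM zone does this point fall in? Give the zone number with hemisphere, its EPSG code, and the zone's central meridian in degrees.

Zone 32S (EPSG:32732), central meridian 9°

UTM zone = ⌊(λ + 180)/6⌋ + 1; 8.3866° ∈ [6°, 12°) → zone 32.
Hemisphere: S (φ < 0).
Central meridian λ₀ = 6×32 − 183 = 9°.
EPSG code: 32732.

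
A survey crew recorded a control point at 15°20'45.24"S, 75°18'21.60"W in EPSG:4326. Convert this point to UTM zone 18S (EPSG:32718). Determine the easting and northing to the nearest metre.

E 467156 m, N 8303392 m

Zone 18 central meridian λ₀ = 6×18 − 183 = -75°; Δλ = -0.3060°.
Transverse Mercator on WGS84 with k₀ = 0.9996 gives E = 467156.059 m, N = 8303392.137 m.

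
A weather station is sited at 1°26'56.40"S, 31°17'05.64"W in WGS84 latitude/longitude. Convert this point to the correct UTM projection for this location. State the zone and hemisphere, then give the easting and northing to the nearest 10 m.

Zone 25S: E 690820 m, N 9839770 m

Longitude -31.2849° lies in the 6° band [-36°, -30°), giving zone 25; latitude is south of the equator, so 25S.
Zone 25 central meridian λ₀ = 6×25 − 183 = -33°; Δλ = +1.7151°.
Transverse Mercator on WGS84 with k₀ = 0.9996 gives E = 690815.724 m, N = 9839769.385 m.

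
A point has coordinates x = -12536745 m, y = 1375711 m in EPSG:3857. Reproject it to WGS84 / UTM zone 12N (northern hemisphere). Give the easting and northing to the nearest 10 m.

E 323850 m, N 1356220 m

Web Mercator inverse (R = 6378137 m) → φ = 12.26349845°, λ = -112.61949647°.
UTM 12N forward: E = 323854.690 m, N = 1356219.931 m.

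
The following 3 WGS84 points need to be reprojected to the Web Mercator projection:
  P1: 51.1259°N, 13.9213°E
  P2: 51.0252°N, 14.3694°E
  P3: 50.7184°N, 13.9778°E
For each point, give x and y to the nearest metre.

Web Mercator: x = R·λ, y = R·ln tan(π/4+φ/2), R = 6378137 m.
P1 (51.1259°, 13.9213°) → (1549712.027, 6643594.263) m.
P2 (51.0252°, 14.3694°) → (1599594.291, 6625752.522) m.
P3 (50.7184°, 13.9778°) → (1556001.578, 6571632.297) m.

P1: x 1549712 m, y 6643594 m; P2: x 1599594 m, y 6625753 m; P3: x 1556002 m, y 6571632 m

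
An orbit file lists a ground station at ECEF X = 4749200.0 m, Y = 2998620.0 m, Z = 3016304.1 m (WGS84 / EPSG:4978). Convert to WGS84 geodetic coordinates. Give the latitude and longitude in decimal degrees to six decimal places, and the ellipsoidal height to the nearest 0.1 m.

lat 28.397800°, lon 32.268100°, h 1989.2 m

λ = atan2(Y, X) = 32.26809980°; p = √(X²+Y²) = 5616638.0 m.
Bowring's method on WGS84 (a = 6378137 m, b = 6356752.314 m) gives φ = 28.39779968°, h = 1989.196 m.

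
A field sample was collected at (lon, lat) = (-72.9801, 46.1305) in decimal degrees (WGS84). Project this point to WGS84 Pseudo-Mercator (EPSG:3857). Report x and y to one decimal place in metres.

Web Mercator is spherical with R = a = 6378137 m.
x = R·λ = 6378137 × -1.273743033 = -8124107.570 m.
y = R·ln tan(π/4 + φ/2) = 6378137 × 0.909558176 = 5801286.656 m.

x -8124107.6 m, y 5801286.7 m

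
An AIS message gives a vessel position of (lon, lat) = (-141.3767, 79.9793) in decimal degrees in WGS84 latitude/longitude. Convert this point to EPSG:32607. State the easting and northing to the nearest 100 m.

E 492700 m, N 8879300 m

Zone 7 central meridian λ₀ = 6×7 − 183 = -141°; Δλ = -0.3767°.
Transverse Mercator on WGS84 with k₀ = 0.9996 gives E = 492682.487 m, N = 8879299.069 m.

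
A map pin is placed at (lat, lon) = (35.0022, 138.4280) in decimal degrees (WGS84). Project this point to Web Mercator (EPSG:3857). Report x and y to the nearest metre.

x 15409734 m, y 4164180 m

Web Mercator is spherical with R = a = 6378137 m.
x = R·λ = 6378137 × 2.416024377 = 15409734.472 m.
y = R·ln tan(π/4 + φ/2) = 6378137 × 0.652883455 = 4164180.119 m.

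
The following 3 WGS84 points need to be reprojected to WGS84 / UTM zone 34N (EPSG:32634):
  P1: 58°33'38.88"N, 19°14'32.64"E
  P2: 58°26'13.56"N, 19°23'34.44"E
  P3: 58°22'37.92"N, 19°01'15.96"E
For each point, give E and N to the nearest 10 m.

UTM zone 34N: λ₀ = 21°, k₀ = 0.9996.
P1 (58.5608°, 19.2424°) → (397746.213, 6492486.804) m.
P2 (58.4371°, 19.3929°) → (406171.501, 6478496.889) m.
P3 (58.3772°, 19.0211°) → (384271.731, 6472408.302) m.

P1: E 397750 m, N 6492490 m; P2: E 406170 m, N 6478500 m; P3: E 384270 m, N 6472410 m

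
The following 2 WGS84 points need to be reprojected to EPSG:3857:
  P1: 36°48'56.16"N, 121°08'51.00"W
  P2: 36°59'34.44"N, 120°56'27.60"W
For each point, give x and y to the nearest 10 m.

P1: x -13486080 m, y 4413430 m; P2: x -13463090 m, y 4438120 m

Web Mercator: x = R·λ, y = R·ln tan(π/4+φ/2), R = 6378137 m.
P1 (36.8156°, -121.1475°) → (-13486078.011, 4413434.879) m.
P2 (36.9929°, -120.9410°) → (-13463090.536, 4438117.185) m.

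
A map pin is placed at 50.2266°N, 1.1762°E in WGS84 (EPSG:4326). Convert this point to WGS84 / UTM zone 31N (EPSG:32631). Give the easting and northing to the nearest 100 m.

E 369900 m, N 5565400 m

Zone 31 central meridian λ₀ = 6×31 − 183 = 3°; Δλ = -1.8238°.
Transverse Mercator on WGS84 with k₀ = 0.9996 gives E = 369912.928 m, N = 5565417.152 m.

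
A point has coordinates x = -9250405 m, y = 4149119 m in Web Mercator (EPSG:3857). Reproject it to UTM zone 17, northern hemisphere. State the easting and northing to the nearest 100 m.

E 308300 m, N 3863000 m

Web Mercator inverse (R = 6378137 m) → φ = 34.89129969°, λ = -83.09780196°.
UTM 17N forward: E = 308304.369 m, N = 3862996.663 m.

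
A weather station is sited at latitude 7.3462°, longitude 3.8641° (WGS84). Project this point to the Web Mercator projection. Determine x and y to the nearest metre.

Web Mercator is spherical with R = a = 6378137 m.
x = R·λ = 6378137 × 0.067441268 = 430149.644 m.
y = R·ln tan(π/4 + φ/2) = 6378137 × 0.128568121 = 820025.089 m.

x 430150 m, y 820025 m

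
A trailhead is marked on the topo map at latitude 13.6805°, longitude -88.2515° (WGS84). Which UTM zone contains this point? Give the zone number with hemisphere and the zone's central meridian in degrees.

Zone 16N, central meridian -87°

UTM zone = ⌊(λ + 180)/6⌋ + 1; -88.2515° ∈ [-90°, -84°) → zone 16.
Hemisphere: N (φ ≥ 0).
Central meridian λ₀ = 6×16 − 183 = -87°.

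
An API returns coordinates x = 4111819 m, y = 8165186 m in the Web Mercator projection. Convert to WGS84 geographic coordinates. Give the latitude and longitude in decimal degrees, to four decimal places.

lat 58.9296°, lon 36.9371°

R = 6378137 m. λ = x/R = 36.93709853°.
φ = 2·arctan(exp(y/R)) − 90° = 2·arctan(3.59730) − 90° = 58.92959871°.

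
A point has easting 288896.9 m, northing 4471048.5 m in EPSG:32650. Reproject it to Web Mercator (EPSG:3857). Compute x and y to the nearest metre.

x 12747618 m, y 4918877 m

Unproject from UTM 50N (λ₀ = 117°) → φ = 40.36330011°, λ = 114.51380037°.
Web Mercator (R = 6378137 m): x = 12747617.945 m, y = 4918877.364 m.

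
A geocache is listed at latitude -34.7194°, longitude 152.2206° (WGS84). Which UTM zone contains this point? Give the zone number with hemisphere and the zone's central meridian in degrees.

Zone 56S, central meridian 153°

UTM zone = ⌊(λ + 180)/6⌋ + 1; 152.2206° ∈ [150°, 156°) → zone 56.
Hemisphere: S (φ < 0).
Central meridian λ₀ = 6×56 − 183 = 153°.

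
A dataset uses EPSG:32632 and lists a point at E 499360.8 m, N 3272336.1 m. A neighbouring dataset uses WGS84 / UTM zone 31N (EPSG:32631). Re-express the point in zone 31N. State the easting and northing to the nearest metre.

E 1081010 m, N 3287372 m

UTM 32N → geographic: φ = 29.58080009°, λ = 8.99340013°.
UTM 31N (λ₀ = 3°) forward: E = 1081010.047 m, N = 3287372.044 m.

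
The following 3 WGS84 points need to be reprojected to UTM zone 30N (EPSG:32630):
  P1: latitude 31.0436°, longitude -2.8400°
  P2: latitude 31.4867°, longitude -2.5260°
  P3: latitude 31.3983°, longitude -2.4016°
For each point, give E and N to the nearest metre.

UTM zone 30N: λ₀ = -3°, k₀ = 0.9996.
P1 (31.0436°, -2.8400°) → (515267.625, 3434444.918) m.
P2 (31.4867°, -2.5260°) → (545019.694, 3483639.824) m.
P3 (31.3983°, -2.4016°) → (556888.547, 3473899.718) m.

P1: E 515268 m, N 3434445 m; P2: E 545020 m, N 3483640 m; P3: E 556889 m, N 3473900 m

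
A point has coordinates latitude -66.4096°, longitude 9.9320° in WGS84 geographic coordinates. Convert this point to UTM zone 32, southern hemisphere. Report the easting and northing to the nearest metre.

Zone 32 central meridian λ₀ = 6×32 − 183 = 9°; Δλ = +0.9320°.
Transverse Mercator on WGS84 with k₀ = 0.9996 gives E = 541619.498 m, N = 2634123.336 m.

E 541619 m, N 2634123 m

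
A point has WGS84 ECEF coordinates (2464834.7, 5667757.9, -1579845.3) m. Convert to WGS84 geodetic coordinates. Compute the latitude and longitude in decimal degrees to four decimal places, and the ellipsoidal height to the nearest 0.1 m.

lat -14.4313°, lon 66.4964°, h 2428.5 m

λ = atan2(Y, X) = 66.49640024°; p = √(X²+Y²) = 6180525.0 m.
Bowring's method on WGS84 (a = 6378137 m, b = 6356752.314 m) gives φ = -14.43130031°, h = 2428.463 m.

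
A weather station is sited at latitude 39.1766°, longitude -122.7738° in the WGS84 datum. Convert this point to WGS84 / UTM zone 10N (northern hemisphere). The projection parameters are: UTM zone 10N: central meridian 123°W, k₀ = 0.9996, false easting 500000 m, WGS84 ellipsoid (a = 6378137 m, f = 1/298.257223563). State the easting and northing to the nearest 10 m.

Zone 10 central meridian λ₀ = 6×10 − 183 = -123°; Δλ = +0.2262°.
Transverse Mercator on WGS84 with k₀ = 0.9996 gives E = 519538.281 m, N = 4336398.737 m.

E 519540 m, N 4336400 m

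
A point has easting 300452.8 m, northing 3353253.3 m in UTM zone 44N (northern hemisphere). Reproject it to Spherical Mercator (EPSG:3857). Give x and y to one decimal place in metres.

x 8785901.9 m, y 3541474.4 m

Unproject from UTM 44N (λ₀ = 81°) → φ = 30.29459990°, λ = 78.92509953°.
Web Mercator (R = 6378137 m): x = 8785901.891 m, y = 3541474.400 m.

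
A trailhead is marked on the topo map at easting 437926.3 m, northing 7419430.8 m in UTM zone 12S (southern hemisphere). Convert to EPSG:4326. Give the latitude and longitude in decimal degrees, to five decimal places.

Zone 12S: λ₀ = -111°, k₀ = 0.9996, false easting 500000 m, false northing 10000000 m.
Meridian distance M = (N − FN)/k₀ = -2581601.8 m.
Inverse transverse Mercator on WGS84 gives φ = -23.33350019°, λ = -111.60720036°.

lat -23.33350°, lon -111.60720°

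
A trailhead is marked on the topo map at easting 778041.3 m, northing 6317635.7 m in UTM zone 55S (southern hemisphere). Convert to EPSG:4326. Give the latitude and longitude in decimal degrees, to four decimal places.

Zone 55S: λ₀ = 147°, k₀ = 0.9996, false easting 500000 m, false northing 10000000 m.
Meridian distance M = (N − FN)/k₀ = -3683837.8 m.
Inverse transverse Mercator on WGS84 gives φ = -33.24450006°, λ = 149.98409992°.

lat -33.2445°, lon 149.9841°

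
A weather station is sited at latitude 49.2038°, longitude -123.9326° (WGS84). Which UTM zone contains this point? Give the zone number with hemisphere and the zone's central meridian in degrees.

UTM zone = ⌊(λ + 180)/6⌋ + 1; -123.9326° ∈ [-126°, -120°) → zone 10.
Hemisphere: N (φ ≥ 0).
Central meridian λ₀ = 6×10 − 183 = -123°.

Zone 10N, central meridian -123°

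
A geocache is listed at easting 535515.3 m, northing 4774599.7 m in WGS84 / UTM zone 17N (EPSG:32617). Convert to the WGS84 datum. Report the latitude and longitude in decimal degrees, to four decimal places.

Zone 17N: λ₀ = -81°, k₀ = 0.9996, false easting 500000 m.
Meridian distance M = (N − FN)/k₀ = 4776510.3 m.
Inverse transverse Mercator on WGS84 gives φ = 43.12330002°, λ = -80.56340036°.

lat 43.1233°, lon -80.5634°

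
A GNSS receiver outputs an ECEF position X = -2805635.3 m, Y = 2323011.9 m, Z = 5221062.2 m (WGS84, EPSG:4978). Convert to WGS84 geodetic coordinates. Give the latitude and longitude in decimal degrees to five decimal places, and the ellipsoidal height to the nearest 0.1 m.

λ = atan2(Y, X) = 140.37589919°; p = √(X²+Y²) = 3642523.0 m.
Bowring's method on WGS84 (a = 6378137 m, b = 6356752.314 m) gives φ = 55.27839985°, h = 2388.864 m.

lat 55.27840°, lon 140.37590°, h 2388.9 m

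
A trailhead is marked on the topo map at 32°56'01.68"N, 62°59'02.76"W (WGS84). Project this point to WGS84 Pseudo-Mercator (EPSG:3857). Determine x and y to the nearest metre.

Web Mercator is spherical with R = a = 6378137 m.
x = R·λ = 6378137 × -1.099279921 = -7011357.940 m.
y = R·ln tan(π/4 + φ/2) = 6378137 × 0.609350397 = 3886520.314 m.

x -7011358 m, y 3886520 m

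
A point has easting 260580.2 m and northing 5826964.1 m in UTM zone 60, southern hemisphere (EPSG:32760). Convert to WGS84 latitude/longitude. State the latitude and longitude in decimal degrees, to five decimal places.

Zone 60S: λ₀ = 177°, k₀ = 0.9996, false easting 500000 m, false northing 10000000 m.
Meridian distance M = (N − FN)/k₀ = -4174705.8 m.
Inverse transverse Mercator on WGS84 gives φ = -37.67330006°, λ = 174.28529948°.

lat -37.67330°, lon 174.28530°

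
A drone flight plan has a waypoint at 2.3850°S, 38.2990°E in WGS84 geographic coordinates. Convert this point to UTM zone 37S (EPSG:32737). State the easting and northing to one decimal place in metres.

E 422061.4 m, N 9736364.5 m

Zone 37 central meridian λ₀ = 6×37 − 183 = 39°; Δλ = -0.7010°.
Transverse Mercator on WGS84 with k₀ = 0.9996 gives E = 422061.418 m, N = 9736364.470 m.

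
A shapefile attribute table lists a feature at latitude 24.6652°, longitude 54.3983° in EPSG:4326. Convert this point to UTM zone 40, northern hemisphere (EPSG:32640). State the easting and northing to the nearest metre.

E 236697 m, N 2730373 m

Zone 40 central meridian λ₀ = 6×40 − 183 = 57°; Δλ = -2.6017°.
Transverse Mercator on WGS84 with k₀ = 0.9996 gives E = 236696.882 m, N = 2730372.540 m.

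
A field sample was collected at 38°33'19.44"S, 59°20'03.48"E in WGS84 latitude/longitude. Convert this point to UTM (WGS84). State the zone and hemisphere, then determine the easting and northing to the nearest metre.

Longitude 59.3343° lies in the 6° band [54°, 60°), giving zone 40; latitude is south of the equator, so 40S.
Zone 40 central meridian λ₀ = 6×40 − 183 = 57°; Δλ = +2.3343°.
Transverse Mercator on WGS84 with k₀ = 0.9996 gives E = 703402.675 m, N = 5729975.989 m.

Zone 40S: E 703403 m, N 5729976 m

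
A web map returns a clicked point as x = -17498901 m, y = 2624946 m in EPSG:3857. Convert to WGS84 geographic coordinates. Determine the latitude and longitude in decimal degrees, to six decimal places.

lat 22.941503°, lon -157.195302°

R = 6378137 m. λ = x/R = -157.19530224°.
φ = 2·arctan(exp(y/R)) − 90° = 2·arctan(1.50916) − 90° = 22.94150345°.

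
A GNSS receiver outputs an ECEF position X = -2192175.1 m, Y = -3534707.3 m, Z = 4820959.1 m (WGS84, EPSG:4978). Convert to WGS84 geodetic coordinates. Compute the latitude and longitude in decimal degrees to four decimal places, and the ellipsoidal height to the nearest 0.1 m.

λ = atan2(Y, X) = -121.80659979°; p = √(X²+Y²) = 4159301.3 m.
Bowring's method on WGS84 (a = 6378137 m, b = 6356752.314 m) gives φ = 49.40410008°, h = 1364.338 m.

lat 49.4041°, lon -121.8066°, h 1364.3 m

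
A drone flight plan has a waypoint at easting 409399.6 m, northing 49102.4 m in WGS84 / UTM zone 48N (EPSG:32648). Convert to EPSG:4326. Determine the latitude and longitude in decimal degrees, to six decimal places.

lat 0.444200°, lon 104.185800°

Zone 48N: λ₀ = 105°, k₀ = 0.9996, false easting 500000 m.
Meridian distance M = (N − FN)/k₀ = 49122.0 m.
Inverse transverse Mercator on WGS84 gives φ = 0.44419957°, λ = 104.18580036°.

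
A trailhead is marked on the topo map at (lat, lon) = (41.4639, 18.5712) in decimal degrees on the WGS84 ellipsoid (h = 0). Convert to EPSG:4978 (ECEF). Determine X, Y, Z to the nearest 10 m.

WGS84: a = 6378137 m, e² = 0.006694380; N(φ) = a/√(1−e²sin²φ) = 6387517.839 m.
X = (N+h)·cosφ·cosλ = 4537387.177 m; Y = (N+h)·cosφ·sinλ = 1524460.871 m; Z = (N(1−e²)+h)·sinφ = 4201168.571 m.

X 4537390 m, Y 1524460 m, Z 4201170 m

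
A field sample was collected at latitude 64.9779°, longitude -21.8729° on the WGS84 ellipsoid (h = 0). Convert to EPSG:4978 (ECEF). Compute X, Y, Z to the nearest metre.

WGS84: a = 6378137 m, e² = 0.006694380; N(φ) = a/√(1−e²sin²φ) = 6395739.091 m.
X = (N+h)·cosφ·cosλ = 2510451.943 m; Y = (N+h)·cosφ·sinλ = -1007816.182 m; Z = (N(1−e²)+h)·sinφ = 5756668.087 m.

X 2510452 m, Y -1007816 m, Z 5756668 m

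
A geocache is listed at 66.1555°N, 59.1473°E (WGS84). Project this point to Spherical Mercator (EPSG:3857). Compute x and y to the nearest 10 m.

x 6584250 m, y 9919530 m

Web Mercator is spherical with R = a = 6378137 m.
x = R·λ = 6378137 × 1.032315129 = 6584247.318 m.
y = R·ln tan(π/4 + φ/2) = 6378137 × 1.555240172 = 9919534.886 m.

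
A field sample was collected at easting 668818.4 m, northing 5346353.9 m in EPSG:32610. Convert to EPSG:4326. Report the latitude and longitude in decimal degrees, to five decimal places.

lat 48.24790°, lon -120.72590°

Zone 10N: λ₀ = -123°, k₀ = 0.9996, false easting 500000 m.
Meridian distance M = (N − FN)/k₀ = 5348493.3 m.
Inverse transverse Mercator on WGS84 gives φ = 48.24790005°, λ = -120.72589959°.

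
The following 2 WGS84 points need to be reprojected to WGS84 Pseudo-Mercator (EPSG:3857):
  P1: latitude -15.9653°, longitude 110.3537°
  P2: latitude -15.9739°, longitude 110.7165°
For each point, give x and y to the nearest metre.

P1: x 12284518 m, y -1800705 m; P2: x 12324904 m, y -1801700 m

Web Mercator: x = R·λ, y = R·ln tan(π/4+φ/2), R = 6378137 m.
P1 (-15.9653°, 110.3537°) → (12284517.691, -1800704.660) m.
P2 (-15.9739°, 110.7165°) → (12324904.402, -1801700.437) m.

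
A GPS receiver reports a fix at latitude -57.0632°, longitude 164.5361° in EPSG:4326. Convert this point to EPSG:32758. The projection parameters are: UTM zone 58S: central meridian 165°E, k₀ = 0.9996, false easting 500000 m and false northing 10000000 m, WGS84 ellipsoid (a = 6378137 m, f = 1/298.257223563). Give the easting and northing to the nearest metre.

E 471867 m, N 3675483 m

Zone 58 central meridian λ₀ = 6×58 − 183 = 165°; Δλ = -0.4639°.
Transverse Mercator on WGS84 with k₀ = 0.9996 gives E = 471866.974 m, N = 3675483.329 m.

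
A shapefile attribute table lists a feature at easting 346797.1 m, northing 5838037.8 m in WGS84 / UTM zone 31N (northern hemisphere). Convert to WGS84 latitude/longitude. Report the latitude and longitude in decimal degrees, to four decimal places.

lat 52.6706°, lon 0.7342°

Zone 31N: λ₀ = 3°, k₀ = 0.9996, false easting 500000 m.
Meridian distance M = (N − FN)/k₀ = 5840373.9 m.
Inverse transverse Mercator on WGS84 gives φ = 52.67059988°, λ = 0.73419967°.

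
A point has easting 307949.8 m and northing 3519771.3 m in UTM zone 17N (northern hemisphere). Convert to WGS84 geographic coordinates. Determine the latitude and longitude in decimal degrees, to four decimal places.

lat 31.7974°, lon -83.0286°

Zone 17N: λ₀ = -81°, k₀ = 0.9996, false easting 500000 m.
Meridian distance M = (N − FN)/k₀ = 3521179.8 m.
Inverse transverse Mercator on WGS84 gives φ = 31.79740030°, λ = -83.02859969°.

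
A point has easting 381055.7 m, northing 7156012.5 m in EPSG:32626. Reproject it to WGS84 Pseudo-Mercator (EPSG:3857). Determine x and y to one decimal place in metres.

Unproject from UTM 26N (λ₀ = -27°) → φ = 64.50859986°, λ = -29.47739957°.
Web Mercator (R = 6378137 m): x = -3281409.110 m, y = 9480108.956 m.

x -3281409.1 m, y 9480109.0 m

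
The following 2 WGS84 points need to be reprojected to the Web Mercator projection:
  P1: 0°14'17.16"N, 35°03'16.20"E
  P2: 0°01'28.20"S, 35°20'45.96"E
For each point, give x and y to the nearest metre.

Web Mercator: x = R·λ, y = R·ln tan(π/4+φ/2), R = 6378137 m.
P1 (0.2381°, 35.0545°) → (3902249.090, 26505.247) m.
P2 (-0.0245°, 35.3461°) → (3934709.854, -2727.328) m.

P1: x 3902249 m, y 26505 m; P2: x 3934710 m, y -2727 m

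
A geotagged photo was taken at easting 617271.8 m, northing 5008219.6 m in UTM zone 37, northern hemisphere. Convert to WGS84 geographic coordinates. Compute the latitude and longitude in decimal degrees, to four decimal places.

Zone 37N: λ₀ = 39°, k₀ = 0.9996, false easting 500000 m.
Meridian distance M = (N − FN)/k₀ = 5010223.7 m.
Inverse transverse Mercator on WGS84 gives φ = 45.21769970°, λ = 40.49359983°.

lat 45.2177°, lon 40.4936°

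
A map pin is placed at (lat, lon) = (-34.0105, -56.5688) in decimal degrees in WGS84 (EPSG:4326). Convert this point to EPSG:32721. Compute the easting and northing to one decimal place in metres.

Zone 21 central meridian λ₀ = 6×21 − 183 = -57°; Δλ = +0.4312°.
Transverse Mercator on WGS84 with k₀ = 0.9996 gives E = 539815.627 m, N = 6236595.998 m.

E 539815.6 m, N 6236596.0 m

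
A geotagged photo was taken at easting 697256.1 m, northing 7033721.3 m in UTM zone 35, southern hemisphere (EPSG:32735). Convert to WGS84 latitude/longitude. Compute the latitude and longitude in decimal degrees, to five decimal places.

Zone 35S: λ₀ = 27°, k₀ = 0.9996, false easting 500000 m, false northing 10000000 m.
Meridian distance M = (N − FN)/k₀ = -2967465.7 m.
Inverse transverse Mercator on WGS84 gives φ = -26.80410022°, λ = 28.98449958°.

lat -26.80410°, lon 28.98450°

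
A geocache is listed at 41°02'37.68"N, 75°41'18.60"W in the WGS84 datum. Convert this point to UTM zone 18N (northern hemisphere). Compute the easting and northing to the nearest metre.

E 442134 m, N 4543848 m

Zone 18 central meridian λ₀ = 6×18 − 183 = -75°; Δλ = -0.6885°.
Transverse Mercator on WGS84 with k₀ = 0.9996 gives E = 442134.250 m, N = 4543847.597 m.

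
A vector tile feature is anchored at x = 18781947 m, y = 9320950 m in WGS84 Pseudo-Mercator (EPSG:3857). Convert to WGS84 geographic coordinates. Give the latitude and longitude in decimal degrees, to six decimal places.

R = 6378137 m. λ = x/R = 168.72110056°.
φ = 2·arctan(exp(y/R)) − 90° = 2·arctan(4.31195) − 90° = 63.88630047°.

lat 63.886300°, lon 168.721101°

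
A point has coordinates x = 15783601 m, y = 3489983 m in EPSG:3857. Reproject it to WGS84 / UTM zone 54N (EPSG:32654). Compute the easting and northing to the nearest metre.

Web Mercator inverse (R = 6378137 m) → φ = 29.89439878°, λ = 141.78650017°.
UTM 54N forward: E = 575937.514 m, N = 3307343.752 m.

E 575938 m, N 3307344 m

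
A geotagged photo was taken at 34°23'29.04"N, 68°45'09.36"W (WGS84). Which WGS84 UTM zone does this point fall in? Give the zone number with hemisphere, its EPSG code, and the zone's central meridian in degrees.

Zone 19N (EPSG:32619), central meridian -69°

UTM zone = ⌊(λ + 180)/6⌋ + 1; -68.7526° ∈ [-72°, -66°) → zone 19.
Hemisphere: N (φ ≥ 0).
Central meridian λ₀ = 6×19 − 183 = -69°.
EPSG code: 32619.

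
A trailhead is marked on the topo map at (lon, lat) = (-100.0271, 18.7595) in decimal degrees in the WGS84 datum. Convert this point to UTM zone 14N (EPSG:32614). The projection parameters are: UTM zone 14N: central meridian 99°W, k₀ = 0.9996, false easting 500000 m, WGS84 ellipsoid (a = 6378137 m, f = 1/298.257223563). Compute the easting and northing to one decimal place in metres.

E 391738.8 m, N 2074529.1 m

Zone 14 central meridian λ₀ = 6×14 − 183 = -99°; Δλ = -1.0271°.
Transverse Mercator on WGS84 with k₀ = 0.9996 gives E = 391738.848 m, N = 2074529.090 m.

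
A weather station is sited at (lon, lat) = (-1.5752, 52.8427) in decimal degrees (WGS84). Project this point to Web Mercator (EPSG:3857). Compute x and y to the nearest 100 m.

x -175400 m, y 6954000 m

Web Mercator is spherical with R = a = 6378137 m.
x = R·λ = 6378137 × -0.027492426 = -175350.462 m.
y = R·ln tan(π/4 + φ/2) = 6378137 × 1.090279891 = 6953954.516 m.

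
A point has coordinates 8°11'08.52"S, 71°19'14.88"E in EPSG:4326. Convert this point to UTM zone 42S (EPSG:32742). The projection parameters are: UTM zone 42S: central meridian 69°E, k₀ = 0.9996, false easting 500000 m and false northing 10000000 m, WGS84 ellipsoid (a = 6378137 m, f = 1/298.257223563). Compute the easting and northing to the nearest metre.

E 755701 m, N 9094435 m

Zone 42 central meridian λ₀ = 6×42 − 183 = 69°; Δλ = +2.3208°.
Transverse Mercator on WGS84 with k₀ = 0.9996 gives E = 755700.756 m, N = 9094434.984 m.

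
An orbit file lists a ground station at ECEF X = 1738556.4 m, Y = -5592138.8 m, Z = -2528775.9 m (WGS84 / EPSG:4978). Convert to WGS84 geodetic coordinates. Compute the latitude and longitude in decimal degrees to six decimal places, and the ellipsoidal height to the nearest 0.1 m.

lat -23.495700°, lon -72.729900°, h 4054.8 m

λ = atan2(Y, X) = -72.72990016°; p = √(X²+Y²) = 5856158.7 m.
Bowring's method on WGS84 (a = 6378137 m, b = 6356752.314 m) gives φ = -23.49569988°, h = 4054.772 m.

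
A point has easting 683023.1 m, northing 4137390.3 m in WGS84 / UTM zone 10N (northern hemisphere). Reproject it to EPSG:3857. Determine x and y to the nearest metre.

Unproject from UTM 10N (λ₀ = -123°) → φ = 37.36519978°, λ = -120.93319953°.
Web Mercator (R = 6378137 m): x = -13462222.191 m, y = 4490133.916 m.

x -13462222 m, y 4490134 m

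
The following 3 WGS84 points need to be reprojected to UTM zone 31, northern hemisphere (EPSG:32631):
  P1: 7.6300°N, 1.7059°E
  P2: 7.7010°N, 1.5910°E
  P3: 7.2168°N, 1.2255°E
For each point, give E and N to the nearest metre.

UTM zone 31N: λ₀ = 3°, k₀ = 0.9996.
P1 (7.6300°, 1.7059°) → (357253.821, 843608.207) m.
P2 (7.7010°, 1.5910°) → (344603.113, 851499.259) m.
P3 (7.2168°, 1.2255°) → (304065.964, 798096.716) m.

P1: E 357254 m, N 843608 m; P2: E 344603 m, N 851499 m; P3: E 304066 m, N 798097 m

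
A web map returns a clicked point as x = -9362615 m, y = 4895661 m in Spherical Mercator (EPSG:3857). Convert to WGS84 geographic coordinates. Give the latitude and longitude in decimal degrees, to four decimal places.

lat 40.2042°, lon -84.1058°

R = 6378137 m. λ = x/R = -84.10580154°.
φ = 2·arctan(exp(y/R)) − 90° = 2·arctan(2.15452) − 90° = 40.20420282°.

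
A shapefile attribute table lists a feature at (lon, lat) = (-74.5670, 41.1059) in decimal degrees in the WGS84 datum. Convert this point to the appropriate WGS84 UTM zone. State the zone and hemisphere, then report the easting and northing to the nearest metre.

Longitude -74.5670° lies in the 6° band [-78°, -72°), giving zone 18; latitude is north of the equator, so 18N.
Zone 18 central meridian λ₀ = 6×18 − 183 = -75°; Δλ = +0.4330°.
Transverse Mercator on WGS84 with k₀ = 0.9996 gives E = 536357.662 m, N = 4550603.398 m.

Zone 18N: E 536358 m, N 4550603 m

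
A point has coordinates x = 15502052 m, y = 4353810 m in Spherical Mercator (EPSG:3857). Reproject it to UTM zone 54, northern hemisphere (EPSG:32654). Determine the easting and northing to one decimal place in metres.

E 343695.8 m, N 4028129.0 m

Web Mercator inverse (R = 6378137 m) → φ = 36.38560086°, λ = 139.25730247°.
UTM 54N forward: E = 343695.790 m, N = 4028128.967 m.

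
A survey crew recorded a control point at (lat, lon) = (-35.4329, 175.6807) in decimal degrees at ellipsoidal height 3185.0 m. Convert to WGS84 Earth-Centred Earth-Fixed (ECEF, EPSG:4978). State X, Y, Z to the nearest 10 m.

WGS84: a = 6378137 m, e² = 0.006694380; N(φ) = a/√(1−e²sin²φ) = 6385324.669 m.
X = (N+h)·cosφ·cosλ = -5190541.870 m; Y = (N+h)·cosφ·sinλ = 392037.160 m; Z = (N(1−e²)+h)·sinφ = -3678951.114 m.

X -5190540 m, Y 392040 m, Z -3678950 m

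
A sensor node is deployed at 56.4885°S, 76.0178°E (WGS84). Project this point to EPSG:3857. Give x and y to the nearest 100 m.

x 8462300 m, y -7656300 m

Web Mercator is spherical with R = a = 6378137 m.
x = R·λ = 6378137 × 1.326760900 = 8462262.787 m.
y = R·ln tan(π/4 + φ/2) = 6378137 × -1.200394915 = -7656283.224 m.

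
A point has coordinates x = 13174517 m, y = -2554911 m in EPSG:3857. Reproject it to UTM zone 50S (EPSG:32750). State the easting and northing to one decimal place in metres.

Web Mercator inverse (R = 6378137 m) → φ = -22.36089912°, λ = 118.34869982°.
UTM 50S forward: E = 638868.112 m, N = 7526603.808 m.

E 638868.1 m, N 7526603.8 m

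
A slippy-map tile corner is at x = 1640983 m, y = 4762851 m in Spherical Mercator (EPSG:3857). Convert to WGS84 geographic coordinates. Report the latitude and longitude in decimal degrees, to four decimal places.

R = 6378137 m. λ = x/R = 14.74120110°.
φ = 2·arctan(exp(y/R)) − 90° = 2·arctan(2.11012) − 90° = 39.28689824°.

lat 39.2869°, lon 14.7412°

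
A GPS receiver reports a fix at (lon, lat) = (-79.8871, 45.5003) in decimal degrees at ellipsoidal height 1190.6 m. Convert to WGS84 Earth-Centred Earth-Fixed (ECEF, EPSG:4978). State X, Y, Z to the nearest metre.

WGS84: a = 6378137 m, e² = 0.006694380; N(φ) = a/√(1−e²sin²φ) = 6389025.644 m.
X = (N+h)·cosφ·cosλ = 786449.450 m; Y = (N+h)·cosφ·sinλ = -4409351.652 m; Z = (N(1−e²)+h)·sinφ = 4527341.776 m.

X 786449 m, Y -4409352 m, Z 4527342 m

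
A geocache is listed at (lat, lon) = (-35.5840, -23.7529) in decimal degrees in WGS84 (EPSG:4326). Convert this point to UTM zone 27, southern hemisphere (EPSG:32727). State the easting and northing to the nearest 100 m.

E 250600 m, N 6058700 m

Zone 27 central meridian λ₀ = 6×27 − 183 = -21°; Δλ = -2.7529°.
Transverse Mercator on WGS84 with k₀ = 0.9996 gives E = 250559.924 m, N = 6058701.875 m.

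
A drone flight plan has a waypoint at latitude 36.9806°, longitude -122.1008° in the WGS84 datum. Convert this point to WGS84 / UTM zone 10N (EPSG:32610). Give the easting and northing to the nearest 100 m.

Zone 10 central meridian λ₀ = 6×10 − 183 = -123°; Δλ = +0.8992°.
Transverse Mercator on WGS84 with k₀ = 0.9996 gives E = 580028.518 m, N = 4093098.047 m.

E 580000 m, N 4093100 m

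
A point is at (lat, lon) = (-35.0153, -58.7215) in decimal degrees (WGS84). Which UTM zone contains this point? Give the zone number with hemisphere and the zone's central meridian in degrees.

Zone 21S, central meridian -57°

UTM zone = ⌊(λ + 180)/6⌋ + 1; -58.7215° ∈ [-60°, -54°) → zone 21.
Hemisphere: S (φ < 0).
Central meridian λ₀ = 6×21 − 183 = -57°.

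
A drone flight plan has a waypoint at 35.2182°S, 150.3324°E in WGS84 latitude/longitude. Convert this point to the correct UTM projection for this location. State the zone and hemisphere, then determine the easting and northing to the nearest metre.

Longitude 150.3324° lies in the 6° band [150°, 156°), giving zone 56; latitude is south of the equator, so 56S.
Zone 56 central meridian λ₀ = 6×56 − 183 = 153°; Δλ = -2.6676°.
Transverse Mercator on WGS84 with k₀ = 0.9996 gives E = 257195.428 m, N = 6099497.928 m.

Zone 56S: E 257195 m, N 6099498 m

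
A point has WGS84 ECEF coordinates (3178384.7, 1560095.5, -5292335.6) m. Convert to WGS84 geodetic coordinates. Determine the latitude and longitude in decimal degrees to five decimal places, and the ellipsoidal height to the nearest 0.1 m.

λ = atan2(Y, X) = 26.14390046°; p = √(X²+Y²) = 3540625.3 m.
Bowring's method on WGS84 (a = 6378137 m, b = 6356752.314 m) gives φ = -56.39460045°, h = 4142.022 m.

lat -56.39460°, lon 26.14390°, h 4142.0 m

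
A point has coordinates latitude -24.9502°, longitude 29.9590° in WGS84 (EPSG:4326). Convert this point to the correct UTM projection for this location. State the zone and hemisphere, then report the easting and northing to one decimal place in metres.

Zone 35S: E 798798.2 m, N 7237309.9 m

Longitude 29.9590° lies in the 6° band [24°, 30°), giving zone 35; latitude is south of the equator, so 35S.
Zone 35 central meridian λ₀ = 6×35 − 183 = 27°; Δλ = +2.9590°.
Transverse Mercator on WGS84 with k₀ = 0.9996 gives E = 798798.221 m, N = 7237309.901 m.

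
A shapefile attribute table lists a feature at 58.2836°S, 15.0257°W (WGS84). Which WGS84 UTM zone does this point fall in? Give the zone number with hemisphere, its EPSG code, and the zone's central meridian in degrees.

UTM zone = ⌊(λ + 180)/6⌋ + 1; -15.0257° ∈ [-18°, -12°) → zone 28.
Hemisphere: S (φ < 0).
Central meridian λ₀ = 6×28 − 183 = -15°.
EPSG code: 32728.

Zone 28S (EPSG:32728), central meridian -15°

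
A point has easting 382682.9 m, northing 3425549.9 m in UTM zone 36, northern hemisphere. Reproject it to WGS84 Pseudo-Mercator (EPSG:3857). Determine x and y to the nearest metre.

x 3536809 m, y 3627244 m

Unproject from UTM 36N (λ₀ = 33°) → φ = 30.95760003°, λ = 31.77169975°.
Web Mercator (R = 6378137 m): x = 3536809.438 m, y = 3627243.924 m.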